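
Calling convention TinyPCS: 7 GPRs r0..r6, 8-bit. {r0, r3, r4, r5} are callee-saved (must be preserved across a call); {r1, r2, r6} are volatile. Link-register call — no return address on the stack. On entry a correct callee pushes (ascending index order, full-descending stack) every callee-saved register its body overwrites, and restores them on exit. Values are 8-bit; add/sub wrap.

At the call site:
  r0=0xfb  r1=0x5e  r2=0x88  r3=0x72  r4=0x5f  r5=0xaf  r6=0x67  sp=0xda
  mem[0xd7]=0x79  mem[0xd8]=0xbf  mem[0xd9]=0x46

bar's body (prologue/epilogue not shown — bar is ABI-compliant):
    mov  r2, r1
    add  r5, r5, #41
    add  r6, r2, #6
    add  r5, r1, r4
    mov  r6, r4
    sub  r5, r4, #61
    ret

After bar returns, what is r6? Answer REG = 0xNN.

REG = 0x5f

prologue: push r5 -> mem[0xd9]=0xaf, sp=0xd9
body[0] mov  r2, r1 -> r2=0x5e
body[1] add  r5, r5, #41 -> r5=0xd8
body[2] add  r6, r2, #6 -> r6=0x64
body[3] add  r5, r1, r4 -> r5=0xbd
body[4] mov  r6, r4 -> r6=0x5f
body[5] sub  r5, r4, #61 -> r5=0x22
epilogue: pop r5=0xaf, sp=0xda
r6 is caller-saved -> body value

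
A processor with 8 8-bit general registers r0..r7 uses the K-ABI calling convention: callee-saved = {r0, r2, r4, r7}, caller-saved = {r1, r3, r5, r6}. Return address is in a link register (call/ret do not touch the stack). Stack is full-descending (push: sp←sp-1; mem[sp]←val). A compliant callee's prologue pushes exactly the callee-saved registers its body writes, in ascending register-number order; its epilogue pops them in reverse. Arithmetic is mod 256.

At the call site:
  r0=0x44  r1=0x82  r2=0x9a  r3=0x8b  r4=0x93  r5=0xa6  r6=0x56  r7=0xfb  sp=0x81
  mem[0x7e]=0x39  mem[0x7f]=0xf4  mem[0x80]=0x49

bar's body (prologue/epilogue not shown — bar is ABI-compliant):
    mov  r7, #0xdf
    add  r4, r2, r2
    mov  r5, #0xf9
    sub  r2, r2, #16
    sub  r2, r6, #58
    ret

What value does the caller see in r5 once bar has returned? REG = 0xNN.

REG = 0xf9

prologue: push r2 → mem[0x80]=0x9a, sp=0x80
prologue: push r4 → mem[0x7f]=0x93, sp=0x7f
prologue: push r7 → mem[0x7e]=0xfb, sp=0x7e
body[0] mov  r7, #0xdf → r7=0xdf
body[1] add  r4, r2, r2 → r4=0x34
body[2] mov  r5, #0xf9 → r5=0xf9
body[3] sub  r2, r2, #16 → r2=0x8a
body[4] sub  r2, r6, #58 → r2=0x1c
epilogue: pop r7=0xfb, sp=0x7f
epilogue: pop r4=0x93, sp=0x80
epilogue: pop r2=0x9a, sp=0x81
r5 is caller-saved → body value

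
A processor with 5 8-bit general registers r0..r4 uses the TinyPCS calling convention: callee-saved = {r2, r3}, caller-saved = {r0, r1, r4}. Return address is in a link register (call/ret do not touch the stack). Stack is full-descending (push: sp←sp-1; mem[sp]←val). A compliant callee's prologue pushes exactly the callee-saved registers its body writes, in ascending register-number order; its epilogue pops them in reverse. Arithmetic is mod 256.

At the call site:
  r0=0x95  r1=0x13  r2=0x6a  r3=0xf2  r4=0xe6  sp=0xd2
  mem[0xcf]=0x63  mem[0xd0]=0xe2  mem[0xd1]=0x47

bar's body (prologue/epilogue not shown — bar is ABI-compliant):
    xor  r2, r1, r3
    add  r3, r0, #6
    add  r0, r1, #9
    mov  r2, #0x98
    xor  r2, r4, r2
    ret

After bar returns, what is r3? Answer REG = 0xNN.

REG = 0xf2

prologue: push r2 → mem[0xd1]=0x6a, sp=0xd1
prologue: push r3 → mem[0xd0]=0xf2, sp=0xd0
body[0] xor  r2, r1, r3 → r2=0xe1
body[1] add  r3, r0, #6 → r3=0x9b
body[2] add  r0, r1, #9 → r0=0x1c
body[3] mov  r2, #0x98 → r2=0x98
body[4] xor  r2, r4, r2 → r2=0x7e
epilogue: pop r3=0xf2, sp=0xd1
epilogue: pop r2=0x6a, sp=0xd2
r3 is callee-saved → restored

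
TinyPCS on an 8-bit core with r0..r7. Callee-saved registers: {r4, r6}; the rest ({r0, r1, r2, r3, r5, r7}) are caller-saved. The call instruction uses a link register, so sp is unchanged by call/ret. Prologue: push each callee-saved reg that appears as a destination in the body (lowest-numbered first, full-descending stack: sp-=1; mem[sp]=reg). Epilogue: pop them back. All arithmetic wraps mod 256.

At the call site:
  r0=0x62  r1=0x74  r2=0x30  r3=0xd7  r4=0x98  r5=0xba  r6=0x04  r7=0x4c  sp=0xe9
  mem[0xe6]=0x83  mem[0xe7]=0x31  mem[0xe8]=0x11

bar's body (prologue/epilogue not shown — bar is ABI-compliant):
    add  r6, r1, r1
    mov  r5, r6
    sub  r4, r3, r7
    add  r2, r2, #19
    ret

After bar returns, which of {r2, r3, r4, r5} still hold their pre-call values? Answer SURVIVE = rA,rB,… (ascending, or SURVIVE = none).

SURVIVE = r3,r4

prologue: push r4 -> mem[0xe8]=0x98, sp=0xe8
prologue: push r6 -> mem[0xe7]=0x04, sp=0xe7
body[0] add  r6, r1, r1 -> r6=0xe8
body[1] mov  r5, r6 -> r5=0xe8
body[2] sub  r4, r3, r7 -> r4=0x8b
body[3] add  r2, r2, #19 -> r2=0x43
epilogue: pop r6=0x04, sp=0xe8
epilogue: pop r4=0x98, sp=0xe9
r2: caller-saved, written=True
r3: caller-saved, written=False
r4: callee-saved, written=True
r5: caller-saved, written=True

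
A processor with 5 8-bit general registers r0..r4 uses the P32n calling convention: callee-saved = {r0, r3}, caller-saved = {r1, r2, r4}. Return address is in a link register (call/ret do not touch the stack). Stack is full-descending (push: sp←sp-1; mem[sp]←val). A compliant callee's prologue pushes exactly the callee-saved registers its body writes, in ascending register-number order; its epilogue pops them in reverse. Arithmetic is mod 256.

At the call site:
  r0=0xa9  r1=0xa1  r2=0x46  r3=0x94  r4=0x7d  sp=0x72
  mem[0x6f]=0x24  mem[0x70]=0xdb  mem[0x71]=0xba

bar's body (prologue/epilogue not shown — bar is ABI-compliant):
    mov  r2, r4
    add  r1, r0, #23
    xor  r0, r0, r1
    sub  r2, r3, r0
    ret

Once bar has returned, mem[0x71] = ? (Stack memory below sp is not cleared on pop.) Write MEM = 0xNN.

prologue: push r0 → mem[0x71]=0xa9, sp=0x71
body[0] mov  r2, r4 → r2=0x7d
body[1] add  r1, r0, #23 → r1=0xc0
body[2] xor  r0, r0, r1 → r0=0x69
body[3] sub  r2, r3, r0 → r2=0x2b
epilogue: pop r0=0xa9, sp=0x72
prologue pushed ['r0'] at ['0x71']

MEM = 0xa9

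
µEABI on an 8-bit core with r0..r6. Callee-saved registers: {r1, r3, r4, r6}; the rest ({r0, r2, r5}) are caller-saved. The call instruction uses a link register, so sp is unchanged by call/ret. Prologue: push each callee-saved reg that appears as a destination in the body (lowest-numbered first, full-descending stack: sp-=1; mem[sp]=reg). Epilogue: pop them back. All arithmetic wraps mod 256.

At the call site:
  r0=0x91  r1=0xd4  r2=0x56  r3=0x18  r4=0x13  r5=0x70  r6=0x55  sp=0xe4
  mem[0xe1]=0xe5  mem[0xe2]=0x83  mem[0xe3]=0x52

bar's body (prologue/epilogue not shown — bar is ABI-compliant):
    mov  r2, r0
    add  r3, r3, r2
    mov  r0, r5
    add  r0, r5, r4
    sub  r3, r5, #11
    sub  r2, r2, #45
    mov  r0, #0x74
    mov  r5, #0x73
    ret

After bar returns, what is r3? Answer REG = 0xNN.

REG = 0x18

prologue: push r3 → mem[0xe3]=0x18, sp=0xe3
body[0] mov  r2, r0 → r2=0x91
body[1] add  r3, r3, r2 → r3=0xa9
body[2] mov  r0, r5 → r0=0x70
body[3] add  r0, r5, r4 → r0=0x83
body[4] sub  r3, r5, #11 → r3=0x65
body[5] sub  r2, r2, #45 → r2=0x64
body[6] mov  r0, #0x74 → r0=0x74
body[7] mov  r5, #0x73 → r5=0x73
epilogue: pop r3=0x18, sp=0xe4
r3 is callee-saved → restored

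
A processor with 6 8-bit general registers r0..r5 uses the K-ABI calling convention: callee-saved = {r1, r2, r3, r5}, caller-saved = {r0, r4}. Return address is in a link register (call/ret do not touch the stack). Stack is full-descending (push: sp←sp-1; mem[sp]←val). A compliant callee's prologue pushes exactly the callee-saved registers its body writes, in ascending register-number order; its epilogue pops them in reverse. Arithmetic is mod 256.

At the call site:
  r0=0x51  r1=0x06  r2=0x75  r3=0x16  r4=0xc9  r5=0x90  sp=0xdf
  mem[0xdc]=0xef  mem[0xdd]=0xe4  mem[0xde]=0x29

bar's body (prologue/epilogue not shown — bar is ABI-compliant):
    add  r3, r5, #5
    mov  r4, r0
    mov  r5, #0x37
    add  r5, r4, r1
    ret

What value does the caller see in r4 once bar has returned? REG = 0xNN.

REG = 0x51

prologue: push r3 -> mem[0xde]=0x16, sp=0xde
prologue: push r5 -> mem[0xdd]=0x90, sp=0xdd
body[0] add  r3, r5, #5 -> r3=0x95
body[1] mov  r4, r0 -> r4=0x51
body[2] mov  r5, #0x37 -> r5=0x37
body[3] add  r5, r4, r1 -> r5=0x57
epilogue: pop r5=0x90, sp=0xde
epilogue: pop r3=0x16, sp=0xdf
r4 is caller-saved -> body value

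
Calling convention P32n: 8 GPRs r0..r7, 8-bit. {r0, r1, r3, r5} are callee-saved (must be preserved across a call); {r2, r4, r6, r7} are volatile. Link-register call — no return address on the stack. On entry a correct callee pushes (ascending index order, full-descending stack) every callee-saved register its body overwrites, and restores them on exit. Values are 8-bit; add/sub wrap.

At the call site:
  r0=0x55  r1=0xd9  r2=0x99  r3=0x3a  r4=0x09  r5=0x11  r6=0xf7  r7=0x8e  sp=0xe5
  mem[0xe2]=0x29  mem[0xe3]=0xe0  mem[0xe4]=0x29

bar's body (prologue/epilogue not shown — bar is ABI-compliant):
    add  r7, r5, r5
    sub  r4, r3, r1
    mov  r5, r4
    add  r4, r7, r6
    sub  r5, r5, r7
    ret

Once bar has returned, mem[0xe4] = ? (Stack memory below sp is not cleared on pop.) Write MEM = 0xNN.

prologue: push r5 → mem[0xe4]=0x11, sp=0xe4
body[0] add  r7, r5, r5 → r7=0x22
body[1] sub  r4, r3, r1 → r4=0x61
body[2] mov  r5, r4 → r5=0x61
body[3] add  r4, r7, r6 → r4=0x19
body[4] sub  r5, r5, r7 → r5=0x3f
epilogue: pop r5=0x11, sp=0xe5
prologue pushed ['r5'] at ['0xe4']

MEM = 0x11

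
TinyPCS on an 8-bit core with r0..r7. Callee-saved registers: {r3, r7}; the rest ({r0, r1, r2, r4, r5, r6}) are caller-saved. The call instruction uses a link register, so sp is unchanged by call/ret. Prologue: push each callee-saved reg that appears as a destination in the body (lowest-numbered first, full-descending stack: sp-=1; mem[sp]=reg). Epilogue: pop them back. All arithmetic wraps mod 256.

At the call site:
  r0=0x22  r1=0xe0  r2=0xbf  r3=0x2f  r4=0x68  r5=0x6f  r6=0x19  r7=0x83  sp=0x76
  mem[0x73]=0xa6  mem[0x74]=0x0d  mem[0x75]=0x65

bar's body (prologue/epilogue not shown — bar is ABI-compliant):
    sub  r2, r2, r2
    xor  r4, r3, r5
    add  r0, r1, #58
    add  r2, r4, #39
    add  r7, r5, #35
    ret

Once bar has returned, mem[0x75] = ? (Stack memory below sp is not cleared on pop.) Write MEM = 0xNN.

MEM = 0x83

prologue: push r7 → mem[0x75]=0x83, sp=0x75
body[0] sub  r2, r2, r2 → r2=0x00
body[1] xor  r4, r3, r5 → r4=0x40
body[2] add  r0, r1, #58 → r0=0x1a
body[3] add  r2, r4, #39 → r2=0x67
body[4] add  r7, r5, #35 → r7=0x92
epilogue: pop r7=0x83, sp=0x76
prologue pushed ['r7'] at ['0x75']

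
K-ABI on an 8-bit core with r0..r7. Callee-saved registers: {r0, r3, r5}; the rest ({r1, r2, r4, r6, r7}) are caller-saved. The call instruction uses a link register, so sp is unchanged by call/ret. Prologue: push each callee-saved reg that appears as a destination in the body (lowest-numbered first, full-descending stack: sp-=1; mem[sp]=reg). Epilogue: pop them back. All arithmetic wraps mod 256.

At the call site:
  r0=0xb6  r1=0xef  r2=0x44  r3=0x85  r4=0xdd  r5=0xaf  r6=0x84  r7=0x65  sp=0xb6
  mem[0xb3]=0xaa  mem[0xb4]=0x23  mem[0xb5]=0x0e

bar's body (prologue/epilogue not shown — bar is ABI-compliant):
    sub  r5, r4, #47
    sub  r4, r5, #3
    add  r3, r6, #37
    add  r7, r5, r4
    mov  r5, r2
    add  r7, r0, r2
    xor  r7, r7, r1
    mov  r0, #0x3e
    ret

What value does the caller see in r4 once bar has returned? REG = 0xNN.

REG = 0xab

prologue: push r0 -> mem[0xb5]=0xb6, sp=0xb5
prologue: push r3 -> mem[0xb4]=0x85, sp=0xb4
prologue: push r5 -> mem[0xb3]=0xaf, sp=0xb3
body[0] sub  r5, r4, #47 -> r5=0xae
body[1] sub  r4, r5, #3 -> r4=0xab
body[2] add  r3, r6, #37 -> r3=0xa9
body[3] add  r7, r5, r4 -> r7=0x59
body[4] mov  r5, r2 -> r5=0x44
body[5] add  r7, r0, r2 -> r7=0xfa
body[6] xor  r7, r7, r1 -> r7=0x15
body[7] mov  r0, #0x3e -> r0=0x3e
epilogue: pop r5=0xaf, sp=0xb4
epilogue: pop r3=0x85, sp=0xb5
epilogue: pop r0=0xb6, sp=0xb6
r4 is caller-saved -> body value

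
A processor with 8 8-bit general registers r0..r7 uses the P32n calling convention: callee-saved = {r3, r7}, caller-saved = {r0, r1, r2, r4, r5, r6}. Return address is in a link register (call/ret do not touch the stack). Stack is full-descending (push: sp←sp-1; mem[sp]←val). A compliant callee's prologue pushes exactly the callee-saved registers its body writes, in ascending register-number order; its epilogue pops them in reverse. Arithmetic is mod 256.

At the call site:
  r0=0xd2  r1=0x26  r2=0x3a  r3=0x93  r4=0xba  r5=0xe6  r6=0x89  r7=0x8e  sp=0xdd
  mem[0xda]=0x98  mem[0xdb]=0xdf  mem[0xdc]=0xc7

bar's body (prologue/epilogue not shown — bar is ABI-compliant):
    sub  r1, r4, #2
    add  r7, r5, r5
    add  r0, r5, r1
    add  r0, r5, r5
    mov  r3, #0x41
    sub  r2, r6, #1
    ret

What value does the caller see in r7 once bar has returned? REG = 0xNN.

prologue: push r3 → mem[0xdc]=0x93, sp=0xdc
prologue: push r7 → mem[0xdb]=0x8e, sp=0xdb
body[0] sub  r1, r4, #2 → r1=0xb8
body[1] add  r7, r5, r5 → r7=0xcc
body[2] add  r0, r5, r1 → r0=0x9e
body[3] add  r0, r5, r5 → r0=0xcc
body[4] mov  r3, #0x41 → r3=0x41
body[5] sub  r2, r6, #1 → r2=0x88
epilogue: pop r7=0x8e, sp=0xdc
epilogue: pop r3=0x93, sp=0xdd
r7 is callee-saved → restored

REG = 0x8e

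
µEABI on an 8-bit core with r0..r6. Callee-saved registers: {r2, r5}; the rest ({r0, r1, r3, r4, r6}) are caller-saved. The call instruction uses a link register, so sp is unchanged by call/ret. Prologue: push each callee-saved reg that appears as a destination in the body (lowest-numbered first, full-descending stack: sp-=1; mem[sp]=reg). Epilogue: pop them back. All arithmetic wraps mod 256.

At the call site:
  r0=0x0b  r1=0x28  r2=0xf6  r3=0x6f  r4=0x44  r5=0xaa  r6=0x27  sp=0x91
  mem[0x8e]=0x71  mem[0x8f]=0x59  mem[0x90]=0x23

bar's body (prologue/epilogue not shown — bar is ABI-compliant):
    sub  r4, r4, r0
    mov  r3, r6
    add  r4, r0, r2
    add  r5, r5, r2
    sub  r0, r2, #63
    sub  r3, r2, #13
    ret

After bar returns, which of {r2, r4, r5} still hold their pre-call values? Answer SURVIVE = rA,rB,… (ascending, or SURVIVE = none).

prologue: push r5 -> mem[0x90]=0xaa, sp=0x90
body[0] sub  r4, r4, r0 -> r4=0x39
body[1] mov  r3, r6 -> r3=0x27
body[2] add  r4, r0, r2 -> r4=0x01
body[3] add  r5, r5, r2 -> r5=0xa0
body[4] sub  r0, r2, #63 -> r0=0xb7
body[5] sub  r3, r2, #13 -> r3=0xe9
epilogue: pop r5=0xaa, sp=0x91
r2: callee-saved, written=False
r4: caller-saved, written=True
r5: callee-saved, written=True

SURVIVE = r2,r5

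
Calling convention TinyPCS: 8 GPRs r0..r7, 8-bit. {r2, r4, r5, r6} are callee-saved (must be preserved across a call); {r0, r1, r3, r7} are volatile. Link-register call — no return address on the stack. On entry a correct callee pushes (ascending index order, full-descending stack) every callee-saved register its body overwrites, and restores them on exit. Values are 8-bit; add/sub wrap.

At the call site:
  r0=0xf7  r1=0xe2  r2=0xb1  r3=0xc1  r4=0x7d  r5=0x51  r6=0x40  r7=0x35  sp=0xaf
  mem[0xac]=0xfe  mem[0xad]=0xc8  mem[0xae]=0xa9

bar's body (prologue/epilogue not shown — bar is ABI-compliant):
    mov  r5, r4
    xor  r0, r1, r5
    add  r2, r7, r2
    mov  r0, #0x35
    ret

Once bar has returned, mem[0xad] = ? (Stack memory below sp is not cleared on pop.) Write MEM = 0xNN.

MEM = 0x51

prologue: push r2 → mem[0xae]=0xb1, sp=0xae
prologue: push r5 → mem[0xad]=0x51, sp=0xad
body[0] mov  r5, r4 → r5=0x7d
body[1] xor  r0, r1, r5 → r0=0x9f
body[2] add  r2, r7, r2 → r2=0xe6
body[3] mov  r0, #0x35 → r0=0x35
epilogue: pop r5=0x51, sp=0xae
epilogue: pop r2=0xb1, sp=0xaf
prologue pushed ['r2', 'r5'] at ['0xae', '0xad']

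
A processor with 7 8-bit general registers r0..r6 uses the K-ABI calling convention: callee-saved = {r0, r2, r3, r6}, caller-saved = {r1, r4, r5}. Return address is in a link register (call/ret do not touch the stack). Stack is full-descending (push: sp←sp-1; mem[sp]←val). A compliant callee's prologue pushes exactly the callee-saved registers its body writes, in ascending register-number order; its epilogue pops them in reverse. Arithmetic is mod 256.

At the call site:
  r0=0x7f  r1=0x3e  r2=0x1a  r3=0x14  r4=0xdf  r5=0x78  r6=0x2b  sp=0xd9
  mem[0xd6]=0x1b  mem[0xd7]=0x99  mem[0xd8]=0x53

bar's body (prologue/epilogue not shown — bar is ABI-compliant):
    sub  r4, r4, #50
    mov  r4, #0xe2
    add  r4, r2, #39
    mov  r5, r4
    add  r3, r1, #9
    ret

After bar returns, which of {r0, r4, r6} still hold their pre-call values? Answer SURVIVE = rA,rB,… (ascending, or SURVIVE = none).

prologue: push r3 → mem[0xd8]=0x14, sp=0xd8
body[0] sub  r4, r4, #50 → r4=0xad
body[1] mov  r4, #0xe2 → r4=0xe2
body[2] add  r4, r2, #39 → r4=0x41
body[3] mov  r5, r4 → r5=0x41
body[4] add  r3, r1, #9 → r3=0x47
epilogue: pop r3=0x14, sp=0xd9
r0: callee-saved, written=False
r4: caller-saved, written=True
r6: callee-saved, written=False

SURVIVE = r0,r6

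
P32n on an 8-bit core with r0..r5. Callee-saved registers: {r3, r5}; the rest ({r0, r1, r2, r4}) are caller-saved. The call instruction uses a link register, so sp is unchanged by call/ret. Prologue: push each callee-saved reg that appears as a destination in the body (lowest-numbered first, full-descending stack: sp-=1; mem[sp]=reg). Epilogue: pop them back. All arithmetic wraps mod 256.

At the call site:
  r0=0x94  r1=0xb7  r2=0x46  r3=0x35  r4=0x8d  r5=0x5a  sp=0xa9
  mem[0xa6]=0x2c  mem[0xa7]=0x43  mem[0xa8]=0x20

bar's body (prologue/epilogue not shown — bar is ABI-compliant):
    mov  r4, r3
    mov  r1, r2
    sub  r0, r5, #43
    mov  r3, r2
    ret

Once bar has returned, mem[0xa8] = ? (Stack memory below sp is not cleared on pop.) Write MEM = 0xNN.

MEM = 0x35

prologue: push r3 → mem[0xa8]=0x35, sp=0xa8
body[0] mov  r4, r3 → r4=0x35
body[1] mov  r1, r2 → r1=0x46
body[2] sub  r0, r5, #43 → r0=0x2f
body[3] mov  r3, r2 → r3=0x46
epilogue: pop r3=0x35, sp=0xa9
prologue pushed ['r3'] at ['0xa8']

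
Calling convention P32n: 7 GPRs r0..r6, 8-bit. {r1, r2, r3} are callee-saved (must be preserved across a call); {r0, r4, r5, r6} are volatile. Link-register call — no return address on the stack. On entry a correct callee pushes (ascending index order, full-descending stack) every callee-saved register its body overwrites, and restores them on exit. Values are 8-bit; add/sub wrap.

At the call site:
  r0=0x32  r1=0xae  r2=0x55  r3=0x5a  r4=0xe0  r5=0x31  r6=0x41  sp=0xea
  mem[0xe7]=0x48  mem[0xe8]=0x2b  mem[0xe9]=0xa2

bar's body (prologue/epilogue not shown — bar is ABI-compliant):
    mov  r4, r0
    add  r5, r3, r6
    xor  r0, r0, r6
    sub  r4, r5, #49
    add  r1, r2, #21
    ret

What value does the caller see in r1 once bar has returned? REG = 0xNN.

prologue: push r1 -> mem[0xe9]=0xae, sp=0xe9
body[0] mov  r4, r0 -> r4=0x32
body[1] add  r5, r3, r6 -> r5=0x9b
body[2] xor  r0, r0, r6 -> r0=0x73
body[3] sub  r4, r5, #49 -> r4=0x6a
body[4] add  r1, r2, #21 -> r1=0x6a
epilogue: pop r1=0xae, sp=0xea
r1 is callee-saved -> restored

REG = 0xae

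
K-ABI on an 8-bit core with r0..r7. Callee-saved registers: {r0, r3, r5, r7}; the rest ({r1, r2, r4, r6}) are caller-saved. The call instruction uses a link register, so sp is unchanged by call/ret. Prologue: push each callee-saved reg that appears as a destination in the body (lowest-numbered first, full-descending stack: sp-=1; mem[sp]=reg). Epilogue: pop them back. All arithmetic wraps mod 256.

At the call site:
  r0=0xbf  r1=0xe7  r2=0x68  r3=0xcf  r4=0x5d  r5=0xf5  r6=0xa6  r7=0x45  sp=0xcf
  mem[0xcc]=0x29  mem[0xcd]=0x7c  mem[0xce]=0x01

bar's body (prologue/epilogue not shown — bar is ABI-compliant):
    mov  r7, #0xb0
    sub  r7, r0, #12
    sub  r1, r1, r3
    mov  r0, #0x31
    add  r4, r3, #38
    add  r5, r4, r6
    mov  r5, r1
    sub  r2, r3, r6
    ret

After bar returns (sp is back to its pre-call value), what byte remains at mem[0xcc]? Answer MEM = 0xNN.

MEM = 0x45

prologue: push r0 → mem[0xce]=0xbf, sp=0xce
prologue: push r5 → mem[0xcd]=0xf5, sp=0xcd
prologue: push r7 → mem[0xcc]=0x45, sp=0xcc
body[0] mov  r7, #0xb0 → r7=0xb0
body[1] sub  r7, r0, #12 → r7=0xb3
body[2] sub  r1, r1, r3 → r1=0x18
body[3] mov  r0, #0x31 → r0=0x31
body[4] add  r4, r3, #38 → r4=0xf5
body[5] add  r5, r4, r6 → r5=0x9b
body[6] mov  r5, r1 → r5=0x18
body[7] sub  r2, r3, r6 → r2=0x29
epilogue: pop r7=0x45, sp=0xcd
epilogue: pop r5=0xf5, sp=0xce
epilogue: pop r0=0xbf, sp=0xcf
prologue pushed ['r0', 'r5', 'r7'] at ['0xce', '0xcd', '0xcc']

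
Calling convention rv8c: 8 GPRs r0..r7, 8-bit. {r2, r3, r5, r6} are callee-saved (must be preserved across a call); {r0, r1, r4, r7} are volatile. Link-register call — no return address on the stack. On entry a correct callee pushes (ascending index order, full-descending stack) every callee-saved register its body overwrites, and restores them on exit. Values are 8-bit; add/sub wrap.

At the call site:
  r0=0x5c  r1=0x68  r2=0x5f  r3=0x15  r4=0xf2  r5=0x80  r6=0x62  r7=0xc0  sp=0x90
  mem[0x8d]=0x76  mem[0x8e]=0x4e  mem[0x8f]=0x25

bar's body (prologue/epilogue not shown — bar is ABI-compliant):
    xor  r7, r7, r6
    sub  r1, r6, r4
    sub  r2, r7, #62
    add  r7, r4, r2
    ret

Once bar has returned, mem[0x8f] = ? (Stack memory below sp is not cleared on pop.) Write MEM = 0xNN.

MEM = 0x5f

prologue: push r2 -> mem[0x8f]=0x5f, sp=0x8f
body[0] xor  r7, r7, r6 -> r7=0xa2
body[1] sub  r1, r6, r4 -> r1=0x70
body[2] sub  r2, r7, #62 -> r2=0x64
body[3] add  r7, r4, r2 -> r7=0x56
epilogue: pop r2=0x5f, sp=0x90
prologue pushed ['r2'] at ['0x8f']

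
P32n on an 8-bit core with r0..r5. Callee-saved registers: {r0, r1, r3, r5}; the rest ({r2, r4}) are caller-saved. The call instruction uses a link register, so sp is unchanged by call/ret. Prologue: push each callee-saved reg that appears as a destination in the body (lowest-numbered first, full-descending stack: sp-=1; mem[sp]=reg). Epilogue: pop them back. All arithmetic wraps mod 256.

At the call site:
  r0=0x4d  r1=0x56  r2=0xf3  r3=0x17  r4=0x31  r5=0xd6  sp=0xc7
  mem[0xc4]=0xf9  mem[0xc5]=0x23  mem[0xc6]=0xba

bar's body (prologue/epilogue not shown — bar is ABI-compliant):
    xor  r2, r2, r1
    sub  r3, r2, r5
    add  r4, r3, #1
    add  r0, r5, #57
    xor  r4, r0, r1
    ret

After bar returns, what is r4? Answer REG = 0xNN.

REG = 0x59

prologue: push r0 → mem[0xc6]=0x4d, sp=0xc6
prologue: push r3 → mem[0xc5]=0x17, sp=0xc5
body[0] xor  r2, r2, r1 → r2=0xa5
body[1] sub  r3, r2, r5 → r3=0xcf
body[2] add  r4, r3, #1 → r4=0xd0
body[3] add  r0, r5, #57 → r0=0x0f
body[4] xor  r4, r0, r1 → r4=0x59
epilogue: pop r3=0x17, sp=0xc6
epilogue: pop r0=0x4d, sp=0xc7
r4 is caller-saved → body value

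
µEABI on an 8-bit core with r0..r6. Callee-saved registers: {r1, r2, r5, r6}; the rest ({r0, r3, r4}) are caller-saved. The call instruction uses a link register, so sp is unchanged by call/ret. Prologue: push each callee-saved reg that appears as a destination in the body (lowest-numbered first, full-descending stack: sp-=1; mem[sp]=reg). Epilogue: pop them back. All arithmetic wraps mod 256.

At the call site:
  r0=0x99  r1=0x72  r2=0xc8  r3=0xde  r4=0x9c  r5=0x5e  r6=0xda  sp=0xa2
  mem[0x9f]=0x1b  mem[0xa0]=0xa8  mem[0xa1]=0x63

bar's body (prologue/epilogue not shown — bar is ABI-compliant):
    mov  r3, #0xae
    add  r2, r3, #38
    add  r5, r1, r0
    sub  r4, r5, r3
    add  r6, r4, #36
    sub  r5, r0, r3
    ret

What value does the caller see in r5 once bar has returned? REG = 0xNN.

prologue: push r2 → mem[0xa1]=0xc8, sp=0xa1
prologue: push r5 → mem[0xa0]=0x5e, sp=0xa0
prologue: push r6 → mem[0x9f]=0xda, sp=0x9f
body[0] mov  r3, #0xae → r3=0xae
body[1] add  r2, r3, #38 → r2=0xd4
body[2] add  r5, r1, r0 → r5=0x0b
body[3] sub  r4, r5, r3 → r4=0x5d
body[4] add  r6, r4, #36 → r6=0x81
body[5] sub  r5, r0, r3 → r5=0xeb
epilogue: pop r6=0xda, sp=0xa0
epilogue: pop r5=0x5e, sp=0xa1
epilogue: pop r2=0xc8, sp=0xa2
r5 is callee-saved → restored

REG = 0x5e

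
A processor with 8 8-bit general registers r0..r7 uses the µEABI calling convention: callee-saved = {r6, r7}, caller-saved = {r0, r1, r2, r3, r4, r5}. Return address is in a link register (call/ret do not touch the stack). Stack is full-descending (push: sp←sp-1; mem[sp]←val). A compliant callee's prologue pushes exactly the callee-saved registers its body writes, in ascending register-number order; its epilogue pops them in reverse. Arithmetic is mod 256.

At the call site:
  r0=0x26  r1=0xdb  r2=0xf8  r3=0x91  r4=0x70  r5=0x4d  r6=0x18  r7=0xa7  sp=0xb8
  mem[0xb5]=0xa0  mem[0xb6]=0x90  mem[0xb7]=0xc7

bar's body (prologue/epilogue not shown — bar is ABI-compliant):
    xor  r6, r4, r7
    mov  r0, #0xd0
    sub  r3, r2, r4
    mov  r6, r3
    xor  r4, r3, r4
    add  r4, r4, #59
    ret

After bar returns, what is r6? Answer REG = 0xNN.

REG = 0x18

prologue: push r6 -> mem[0xb7]=0x18, sp=0xb7
body[0] xor  r6, r4, r7 -> r6=0xd7
body[1] mov  r0, #0xd0 -> r0=0xd0
body[2] sub  r3, r2, r4 -> r3=0x88
body[3] mov  r6, r3 -> r6=0x88
body[4] xor  r4, r3, r4 -> r4=0xf8
body[5] add  r4, r4, #59 -> r4=0x33
epilogue: pop r6=0x18, sp=0xb8
r6 is callee-saved -> restored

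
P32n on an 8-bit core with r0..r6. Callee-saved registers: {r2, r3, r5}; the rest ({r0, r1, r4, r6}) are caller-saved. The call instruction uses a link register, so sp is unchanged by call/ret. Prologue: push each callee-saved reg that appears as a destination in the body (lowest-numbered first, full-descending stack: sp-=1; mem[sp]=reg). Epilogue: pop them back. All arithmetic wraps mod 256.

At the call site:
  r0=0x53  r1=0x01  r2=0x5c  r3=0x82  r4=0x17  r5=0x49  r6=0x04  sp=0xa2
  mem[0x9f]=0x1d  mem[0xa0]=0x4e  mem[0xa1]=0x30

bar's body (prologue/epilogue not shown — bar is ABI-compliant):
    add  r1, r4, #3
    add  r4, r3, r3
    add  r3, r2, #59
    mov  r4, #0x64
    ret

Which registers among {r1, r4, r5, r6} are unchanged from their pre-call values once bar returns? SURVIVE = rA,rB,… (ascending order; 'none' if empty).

prologue: push r3 -> mem[0xa1]=0x82, sp=0xa1
body[0] add  r1, r4, #3 -> r1=0x1a
body[1] add  r4, r3, r3 -> r4=0x04
body[2] add  r3, r2, #59 -> r3=0x97
body[3] mov  r4, #0x64 -> r4=0x64
epilogue: pop r3=0x82, sp=0xa2
r1: caller-saved, written=True
r4: caller-saved, written=True
r5: callee-saved, written=False
r6: caller-saved, written=False

SURVIVE = r5,r6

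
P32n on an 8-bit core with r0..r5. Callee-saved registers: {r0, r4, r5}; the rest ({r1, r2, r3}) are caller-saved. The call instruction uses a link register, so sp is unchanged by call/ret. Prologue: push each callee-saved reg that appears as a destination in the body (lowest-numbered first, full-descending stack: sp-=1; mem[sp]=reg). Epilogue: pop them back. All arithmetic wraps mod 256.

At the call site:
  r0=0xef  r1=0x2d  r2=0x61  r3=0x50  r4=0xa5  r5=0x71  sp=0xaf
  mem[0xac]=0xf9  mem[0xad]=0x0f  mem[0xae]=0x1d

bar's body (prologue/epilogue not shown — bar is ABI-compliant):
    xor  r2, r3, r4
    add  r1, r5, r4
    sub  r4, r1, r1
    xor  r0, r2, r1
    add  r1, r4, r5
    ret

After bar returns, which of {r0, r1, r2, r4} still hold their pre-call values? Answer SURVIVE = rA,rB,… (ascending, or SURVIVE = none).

prologue: push r0 -> mem[0xae]=0xef, sp=0xae
prologue: push r4 -> mem[0xad]=0xa5, sp=0xad
body[0] xor  r2, r3, r4 -> r2=0xf5
body[1] add  r1, r5, r4 -> r1=0x16
body[2] sub  r4, r1, r1 -> r4=0x00
body[3] xor  r0, r2, r1 -> r0=0xe3
body[4] add  r1, r4, r5 -> r1=0x71
epilogue: pop r4=0xa5, sp=0xae
epilogue: pop r0=0xef, sp=0xaf
r0: callee-saved, written=True
r1: caller-saved, written=True
r2: caller-saved, written=True
r4: callee-saved, written=True

SURVIVE = r0,r4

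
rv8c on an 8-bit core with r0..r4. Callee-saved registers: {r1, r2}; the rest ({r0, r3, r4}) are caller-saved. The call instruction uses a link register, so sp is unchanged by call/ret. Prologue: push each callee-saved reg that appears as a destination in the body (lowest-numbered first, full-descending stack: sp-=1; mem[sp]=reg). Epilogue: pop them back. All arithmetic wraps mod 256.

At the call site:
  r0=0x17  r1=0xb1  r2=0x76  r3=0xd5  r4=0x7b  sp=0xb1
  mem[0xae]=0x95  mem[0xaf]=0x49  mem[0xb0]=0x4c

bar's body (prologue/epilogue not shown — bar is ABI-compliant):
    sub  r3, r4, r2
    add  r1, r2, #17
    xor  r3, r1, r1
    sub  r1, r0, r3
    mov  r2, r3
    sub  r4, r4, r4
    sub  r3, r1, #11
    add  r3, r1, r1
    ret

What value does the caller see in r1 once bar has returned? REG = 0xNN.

REG = 0xb1

prologue: push r1 -> mem[0xb0]=0xb1, sp=0xb0
prologue: push r2 -> mem[0xaf]=0x76, sp=0xaf
body[0] sub  r3, r4, r2 -> r3=0x05
body[1] add  r1, r2, #17 -> r1=0x87
body[2] xor  r3, r1, r1 -> r3=0x00
body[3] sub  r1, r0, r3 -> r1=0x17
body[4] mov  r2, r3 -> r2=0x00
body[5] sub  r4, r4, r4 -> r4=0x00
body[6] sub  r3, r1, #11 -> r3=0x0c
body[7] add  r3, r1, r1 -> r3=0x2e
epilogue: pop r2=0x76, sp=0xb0
epilogue: pop r1=0xb1, sp=0xb1
r1 is callee-saved -> restored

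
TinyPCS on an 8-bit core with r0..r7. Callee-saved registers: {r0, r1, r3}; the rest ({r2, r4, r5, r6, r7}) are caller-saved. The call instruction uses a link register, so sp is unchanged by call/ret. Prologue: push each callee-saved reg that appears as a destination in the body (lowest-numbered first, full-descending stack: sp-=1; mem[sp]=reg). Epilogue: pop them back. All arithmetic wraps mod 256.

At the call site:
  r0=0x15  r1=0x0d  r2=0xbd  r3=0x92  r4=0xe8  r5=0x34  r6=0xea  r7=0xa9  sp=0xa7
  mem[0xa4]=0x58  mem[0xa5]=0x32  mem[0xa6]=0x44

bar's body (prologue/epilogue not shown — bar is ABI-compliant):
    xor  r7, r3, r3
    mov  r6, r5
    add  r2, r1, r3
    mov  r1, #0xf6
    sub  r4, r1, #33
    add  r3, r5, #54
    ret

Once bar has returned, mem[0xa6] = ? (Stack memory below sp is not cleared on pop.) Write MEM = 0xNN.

MEM = 0x0d

prologue: push r1 → mem[0xa6]=0x0d, sp=0xa6
prologue: push r3 → mem[0xa5]=0x92, sp=0xa5
body[0] xor  r7, r3, r3 → r7=0x00
body[1] mov  r6, r5 → r6=0x34
body[2] add  r2, r1, r3 → r2=0x9f
body[3] mov  r1, #0xf6 → r1=0xf6
body[4] sub  r4, r1, #33 → r4=0xd5
body[5] add  r3, r5, #54 → r3=0x6a
epilogue: pop r3=0x92, sp=0xa6
epilogue: pop r1=0x0d, sp=0xa7
prologue pushed ['r1', 'r3'] at ['0xa6', '0xa5']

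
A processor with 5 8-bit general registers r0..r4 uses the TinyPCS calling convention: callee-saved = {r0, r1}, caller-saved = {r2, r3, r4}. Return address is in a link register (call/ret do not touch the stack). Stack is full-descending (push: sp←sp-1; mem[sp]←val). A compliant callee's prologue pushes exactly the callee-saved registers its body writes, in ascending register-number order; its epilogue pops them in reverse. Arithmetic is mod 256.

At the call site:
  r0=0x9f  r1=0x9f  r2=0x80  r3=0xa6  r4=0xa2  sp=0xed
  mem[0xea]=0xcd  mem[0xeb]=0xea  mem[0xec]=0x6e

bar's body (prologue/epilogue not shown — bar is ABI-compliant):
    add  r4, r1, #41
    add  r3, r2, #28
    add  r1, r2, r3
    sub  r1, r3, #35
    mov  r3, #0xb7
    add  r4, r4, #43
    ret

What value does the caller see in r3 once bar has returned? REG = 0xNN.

prologue: push r1 -> mem[0xec]=0x9f, sp=0xec
body[0] add  r4, r1, #41 -> r4=0xc8
body[1] add  r3, r2, #28 -> r3=0x9c
body[2] add  r1, r2, r3 -> r1=0x1c
body[3] sub  r1, r3, #35 -> r1=0x79
body[4] mov  r3, #0xb7 -> r3=0xb7
body[5] add  r4, r4, #43 -> r4=0xf3
epilogue: pop r1=0x9f, sp=0xed
r3 is caller-saved -> body value

REG = 0xb7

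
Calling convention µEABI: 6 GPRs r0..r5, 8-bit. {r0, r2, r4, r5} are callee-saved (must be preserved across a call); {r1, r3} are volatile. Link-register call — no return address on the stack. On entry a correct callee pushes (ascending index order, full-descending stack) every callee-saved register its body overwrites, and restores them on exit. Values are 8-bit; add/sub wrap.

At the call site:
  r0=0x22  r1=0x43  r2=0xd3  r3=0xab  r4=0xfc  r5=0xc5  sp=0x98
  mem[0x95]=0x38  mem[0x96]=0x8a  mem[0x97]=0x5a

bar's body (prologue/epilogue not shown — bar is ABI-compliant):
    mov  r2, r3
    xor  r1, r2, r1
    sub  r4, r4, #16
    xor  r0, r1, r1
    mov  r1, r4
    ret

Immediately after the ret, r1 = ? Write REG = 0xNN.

REG = 0xec

prologue: push r0 -> mem[0x97]=0x22, sp=0x97
prologue: push r2 -> mem[0x96]=0xd3, sp=0x96
prologue: push r4 -> mem[0x95]=0xfc, sp=0x95
body[0] mov  r2, r3 -> r2=0xab
body[1] xor  r1, r2, r1 -> r1=0xe8
body[2] sub  r4, r4, #16 -> r4=0xec
body[3] xor  r0, r1, r1 -> r0=0x00
body[4] mov  r1, r4 -> r1=0xec
epilogue: pop r4=0xfc, sp=0x96
epilogue: pop r2=0xd3, sp=0x97
epilogue: pop r0=0x22, sp=0x98
r1 is caller-saved -> body value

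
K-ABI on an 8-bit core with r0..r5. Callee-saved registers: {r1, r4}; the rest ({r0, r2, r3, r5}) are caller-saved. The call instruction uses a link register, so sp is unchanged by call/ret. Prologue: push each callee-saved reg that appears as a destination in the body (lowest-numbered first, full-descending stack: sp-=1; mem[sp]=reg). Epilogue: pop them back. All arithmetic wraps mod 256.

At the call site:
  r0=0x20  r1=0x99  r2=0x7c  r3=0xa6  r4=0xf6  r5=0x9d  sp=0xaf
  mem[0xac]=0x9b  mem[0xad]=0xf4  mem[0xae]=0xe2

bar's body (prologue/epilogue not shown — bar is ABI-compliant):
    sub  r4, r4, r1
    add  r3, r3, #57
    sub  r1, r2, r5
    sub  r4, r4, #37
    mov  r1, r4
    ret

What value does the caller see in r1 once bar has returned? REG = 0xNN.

prologue: push r1 → mem[0xae]=0x99, sp=0xae
prologue: push r4 → mem[0xad]=0xf6, sp=0xad
body[0] sub  r4, r4, r1 → r4=0x5d
body[1] add  r3, r3, #57 → r3=0xdf
body[2] sub  r1, r2, r5 → r1=0xdf
body[3] sub  r4, r4, #37 → r4=0x38
body[4] mov  r1, r4 → r1=0x38
epilogue: pop r4=0xf6, sp=0xae
epilogue: pop r1=0x99, sp=0xaf
r1 is callee-saved → restored

REG = 0x99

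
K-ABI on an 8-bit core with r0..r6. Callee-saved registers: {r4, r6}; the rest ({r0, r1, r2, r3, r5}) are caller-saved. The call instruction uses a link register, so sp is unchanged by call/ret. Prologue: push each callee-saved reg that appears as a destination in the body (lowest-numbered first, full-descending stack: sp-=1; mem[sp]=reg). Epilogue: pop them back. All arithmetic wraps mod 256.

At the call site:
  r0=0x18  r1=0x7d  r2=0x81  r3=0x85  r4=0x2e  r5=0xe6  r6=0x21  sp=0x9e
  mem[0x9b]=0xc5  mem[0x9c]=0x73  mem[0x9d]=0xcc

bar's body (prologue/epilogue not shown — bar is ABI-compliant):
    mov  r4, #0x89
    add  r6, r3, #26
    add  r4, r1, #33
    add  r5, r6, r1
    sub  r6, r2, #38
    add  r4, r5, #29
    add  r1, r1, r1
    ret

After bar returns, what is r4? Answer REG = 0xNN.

prologue: push r4 → mem[0x9d]=0x2e, sp=0x9d
prologue: push r6 → mem[0x9c]=0x21, sp=0x9c
body[0] mov  r4, #0x89 → r4=0x89
body[1] add  r6, r3, #26 → r6=0x9f
body[2] add  r4, r1, #33 → r4=0x9e
body[3] add  r5, r6, r1 → r5=0x1c
body[4] sub  r6, r2, #38 → r6=0x5b
body[5] add  r4, r5, #29 → r4=0x39
body[6] add  r1, r1, r1 → r1=0xfa
epilogue: pop r6=0x21, sp=0x9d
epilogue: pop r4=0x2e, sp=0x9e
r4 is callee-saved → restored

REG = 0x2e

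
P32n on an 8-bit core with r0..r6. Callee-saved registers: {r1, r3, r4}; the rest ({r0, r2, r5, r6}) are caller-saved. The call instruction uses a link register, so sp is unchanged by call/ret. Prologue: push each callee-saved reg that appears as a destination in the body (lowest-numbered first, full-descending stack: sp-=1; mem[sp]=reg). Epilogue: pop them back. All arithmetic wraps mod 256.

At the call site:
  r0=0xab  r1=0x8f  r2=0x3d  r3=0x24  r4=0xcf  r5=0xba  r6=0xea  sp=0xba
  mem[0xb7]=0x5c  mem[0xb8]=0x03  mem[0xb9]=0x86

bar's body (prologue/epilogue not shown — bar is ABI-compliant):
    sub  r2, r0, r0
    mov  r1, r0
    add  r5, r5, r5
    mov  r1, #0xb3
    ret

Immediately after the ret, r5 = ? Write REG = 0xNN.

prologue: push r1 → mem[0xb9]=0x8f, sp=0xb9
body[0] sub  r2, r0, r0 → r2=0x00
body[1] mov  r1, r0 → r1=0xab
body[2] add  r5, r5, r5 → r5=0x74
body[3] mov  r1, #0xb3 → r1=0xb3
epilogue: pop r1=0x8f, sp=0xba
r5 is caller-saved → body value

REG = 0x74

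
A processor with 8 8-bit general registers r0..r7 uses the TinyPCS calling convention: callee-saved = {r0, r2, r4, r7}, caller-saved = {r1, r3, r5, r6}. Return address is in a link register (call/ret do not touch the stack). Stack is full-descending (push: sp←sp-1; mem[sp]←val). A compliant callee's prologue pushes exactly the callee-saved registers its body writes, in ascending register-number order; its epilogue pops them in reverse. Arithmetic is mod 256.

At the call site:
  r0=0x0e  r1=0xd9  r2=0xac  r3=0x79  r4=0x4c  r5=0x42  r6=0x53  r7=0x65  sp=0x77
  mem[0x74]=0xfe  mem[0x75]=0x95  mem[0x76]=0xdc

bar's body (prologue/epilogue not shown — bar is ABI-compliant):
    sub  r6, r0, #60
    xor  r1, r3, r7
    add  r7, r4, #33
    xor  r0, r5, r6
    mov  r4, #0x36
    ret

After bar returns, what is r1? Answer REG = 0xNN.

REG = 0x1c

prologue: push r0 → mem[0x76]=0x0e, sp=0x76
prologue: push r4 → mem[0x75]=0x4c, sp=0x75
prologue: push r7 → mem[0x74]=0x65, sp=0x74
body[0] sub  r6, r0, #60 → r6=0xd2
body[1] xor  r1, r3, r7 → r1=0x1c
body[2] add  r7, r4, #33 → r7=0x6d
body[3] xor  r0, r5, r6 → r0=0x90
body[4] mov  r4, #0x36 → r4=0x36
epilogue: pop r7=0x65, sp=0x75
epilogue: pop r4=0x4c, sp=0x76
epilogue: pop r0=0x0e, sp=0x77
r1 is caller-saved → body value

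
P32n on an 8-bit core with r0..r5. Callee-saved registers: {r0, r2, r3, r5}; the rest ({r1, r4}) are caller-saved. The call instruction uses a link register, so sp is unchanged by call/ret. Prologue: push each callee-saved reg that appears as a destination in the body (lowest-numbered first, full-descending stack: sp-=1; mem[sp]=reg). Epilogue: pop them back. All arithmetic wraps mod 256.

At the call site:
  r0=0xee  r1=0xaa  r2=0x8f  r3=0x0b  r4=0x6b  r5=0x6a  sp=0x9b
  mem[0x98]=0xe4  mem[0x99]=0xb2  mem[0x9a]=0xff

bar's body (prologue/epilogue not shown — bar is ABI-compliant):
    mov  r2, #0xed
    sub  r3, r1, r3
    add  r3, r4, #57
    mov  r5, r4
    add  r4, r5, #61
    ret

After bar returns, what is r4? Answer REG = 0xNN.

REG = 0xa8

prologue: push r2 → mem[0x9a]=0x8f, sp=0x9a
prologue: push r3 → mem[0x99]=0x0b, sp=0x99
prologue: push r5 → mem[0x98]=0x6a, sp=0x98
body[0] mov  r2, #0xed → r2=0xed
body[1] sub  r3, r1, r3 → r3=0x9f
body[2] add  r3, r4, #57 → r3=0xa4
body[3] mov  r5, r4 → r5=0x6b
body[4] add  r4, r5, #61 → r4=0xa8
epilogue: pop r5=0x6a, sp=0x99
epilogue: pop r3=0x0b, sp=0x9a
epilogue: pop r2=0x8f, sp=0x9b
r4 is caller-saved → body value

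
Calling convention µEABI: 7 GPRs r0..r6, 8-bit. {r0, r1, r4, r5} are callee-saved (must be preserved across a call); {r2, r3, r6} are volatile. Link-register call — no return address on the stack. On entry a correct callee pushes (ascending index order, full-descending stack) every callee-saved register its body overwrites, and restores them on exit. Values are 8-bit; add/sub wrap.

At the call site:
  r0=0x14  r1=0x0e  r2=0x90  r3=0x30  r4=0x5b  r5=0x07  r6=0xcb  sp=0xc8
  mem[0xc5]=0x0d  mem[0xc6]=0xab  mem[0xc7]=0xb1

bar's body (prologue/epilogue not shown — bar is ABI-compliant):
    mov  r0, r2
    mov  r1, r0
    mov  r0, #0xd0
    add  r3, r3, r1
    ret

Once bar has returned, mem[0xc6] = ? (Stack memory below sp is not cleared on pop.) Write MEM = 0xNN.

prologue: push r0 → mem[0xc7]=0x14, sp=0xc7
prologue: push r1 → mem[0xc6]=0x0e, sp=0xc6
body[0] mov  r0, r2 → r0=0x90
body[1] mov  r1, r0 → r1=0x90
body[2] mov  r0, #0xd0 → r0=0xd0
body[3] add  r3, r3, r1 → r3=0xc0
epilogue: pop r1=0x0e, sp=0xc7
epilogue: pop r0=0x14, sp=0xc8
prologue pushed ['r0', 'r1'] at ['0xc7', '0xc6']

MEM = 0x0e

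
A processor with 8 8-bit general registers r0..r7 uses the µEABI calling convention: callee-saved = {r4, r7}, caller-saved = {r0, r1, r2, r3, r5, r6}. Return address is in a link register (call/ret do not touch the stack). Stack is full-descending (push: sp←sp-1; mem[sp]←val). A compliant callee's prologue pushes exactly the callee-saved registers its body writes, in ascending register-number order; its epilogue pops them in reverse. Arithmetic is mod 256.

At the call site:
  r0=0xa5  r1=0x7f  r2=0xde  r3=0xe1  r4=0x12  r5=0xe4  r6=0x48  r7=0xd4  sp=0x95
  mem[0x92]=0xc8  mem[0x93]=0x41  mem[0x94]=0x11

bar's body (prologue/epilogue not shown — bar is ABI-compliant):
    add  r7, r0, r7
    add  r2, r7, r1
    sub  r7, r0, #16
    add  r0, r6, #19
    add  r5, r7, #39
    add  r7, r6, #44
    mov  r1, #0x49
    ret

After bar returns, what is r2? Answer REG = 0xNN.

prologue: push r7 -> mem[0x94]=0xd4, sp=0x94
body[0] add  r7, r0, r7 -> r7=0x79
body[1] add  r2, r7, r1 -> r2=0xf8
body[2] sub  r7, r0, #16 -> r7=0x95
body[3] add  r0, r6, #19 -> r0=0x5b
body[4] add  r5, r7, #39 -> r5=0xbc
body[5] add  r7, r6, #44 -> r7=0x74
body[6] mov  r1, #0x49 -> r1=0x49
epilogue: pop r7=0xd4, sp=0x95
r2 is caller-saved -> body value

REG = 0xf8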